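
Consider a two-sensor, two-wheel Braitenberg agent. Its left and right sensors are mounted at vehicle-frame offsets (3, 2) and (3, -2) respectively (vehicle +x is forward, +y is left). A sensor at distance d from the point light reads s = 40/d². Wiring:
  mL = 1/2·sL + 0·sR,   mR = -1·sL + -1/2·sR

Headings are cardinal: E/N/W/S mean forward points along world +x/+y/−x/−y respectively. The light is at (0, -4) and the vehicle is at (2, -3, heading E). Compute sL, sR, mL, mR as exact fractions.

left sensor world pos  = (5, -1); dL² = 34
right sensor world pos = (5, -5); dR² = 26
sL = 40/34 = 20/17
sR = 40/26 = 20/13
mL = 1/2·sL + 0·sR = 10/17
mR = -1·sL + -1/2·sR = -430/221

20/17 20/13 10/17 -430/221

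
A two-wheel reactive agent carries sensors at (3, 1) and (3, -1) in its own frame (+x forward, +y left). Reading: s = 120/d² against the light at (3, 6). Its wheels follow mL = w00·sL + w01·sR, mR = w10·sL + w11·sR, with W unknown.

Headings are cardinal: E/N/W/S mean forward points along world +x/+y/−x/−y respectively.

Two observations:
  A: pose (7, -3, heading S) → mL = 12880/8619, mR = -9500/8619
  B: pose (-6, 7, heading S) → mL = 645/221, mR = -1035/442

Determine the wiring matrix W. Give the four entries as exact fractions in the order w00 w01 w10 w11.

1 1 -1 -1/2

obs A: pose=(7,-3,S) → sL=120/169, sR=40/51, mL=12880/8619, mR=-9500/8619
obs B: pose=(-6,7,S) → sL=30/17, sR=15/13, mL=645/221, mR=-1035/442
sensor matrix S = [[120/169, 40/51], [30/17, 15/13]]; det S = -358600/634933
solve [mL_A; mL_B] = S·[w00; w01] and [mR_A; mR_B] = S·[w10; w11]:
  w00 = 1, w01 = 1, w10 = -1, w11 = -1/2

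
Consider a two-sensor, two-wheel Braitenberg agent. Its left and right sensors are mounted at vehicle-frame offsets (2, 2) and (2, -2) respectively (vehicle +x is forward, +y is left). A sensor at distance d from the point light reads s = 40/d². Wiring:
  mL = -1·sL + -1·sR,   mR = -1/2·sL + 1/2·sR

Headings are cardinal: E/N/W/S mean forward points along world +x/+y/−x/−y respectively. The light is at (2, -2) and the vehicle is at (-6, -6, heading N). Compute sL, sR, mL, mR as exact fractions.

left sensor world pos  = (-8, -4); dL² = 104
right sensor world pos = (-4, -4); dR² = 40
sL = 40/104 = 5/13
sR = 40/40 = 1
mL = -1·sL + -1·sR = -18/13
mR = -1/2·sL + 1/2·sR = 4/13

5/13 1 -18/13 4/13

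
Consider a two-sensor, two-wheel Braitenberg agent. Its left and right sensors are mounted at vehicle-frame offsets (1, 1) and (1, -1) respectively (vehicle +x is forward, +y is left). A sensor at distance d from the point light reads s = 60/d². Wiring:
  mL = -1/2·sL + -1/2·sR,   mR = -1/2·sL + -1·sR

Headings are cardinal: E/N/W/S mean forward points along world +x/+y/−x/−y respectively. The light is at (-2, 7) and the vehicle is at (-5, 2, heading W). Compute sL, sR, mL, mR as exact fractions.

15/13 15/8 -315/208 -255/104

left sensor world pos  = (-6, 1); dL² = 52
right sensor world pos = (-6, 3); dR² = 32
sL = 60/52 = 15/13
sR = 60/32 = 15/8
mL = -1/2·sL + -1/2·sR = -315/208
mR = -1/2·sL + -1·sR = -255/104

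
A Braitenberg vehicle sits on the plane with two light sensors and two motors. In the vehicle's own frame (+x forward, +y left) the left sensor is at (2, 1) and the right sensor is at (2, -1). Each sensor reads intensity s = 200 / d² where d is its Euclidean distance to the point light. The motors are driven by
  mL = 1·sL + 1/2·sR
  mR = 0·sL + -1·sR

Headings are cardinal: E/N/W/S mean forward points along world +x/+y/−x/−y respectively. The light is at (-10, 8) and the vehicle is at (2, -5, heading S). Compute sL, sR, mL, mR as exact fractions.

100/197 100/173 27150/34081 -100/173

left sensor world pos  = (3, -7); dL² = 394
right sensor world pos = (1, -7); dR² = 346
sL = 200/394 = 100/197
sR = 200/346 = 100/173
mL = 1·sL + 1/2·sR = 27150/34081
mR = 0·sL + -1·sR = -100/173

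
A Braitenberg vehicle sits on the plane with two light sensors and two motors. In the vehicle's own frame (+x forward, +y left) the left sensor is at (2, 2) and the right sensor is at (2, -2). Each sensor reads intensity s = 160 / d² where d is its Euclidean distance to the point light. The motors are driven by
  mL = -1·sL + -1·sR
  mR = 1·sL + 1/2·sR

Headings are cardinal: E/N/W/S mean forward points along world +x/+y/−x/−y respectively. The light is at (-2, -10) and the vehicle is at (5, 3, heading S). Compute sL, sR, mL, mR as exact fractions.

left sensor world pos  = (7, 1); dL² = 202
right sensor world pos = (3, 1); dR² = 146
sL = 160/202 = 80/101
sR = 160/146 = 80/73
mL = -1·sL + -1·sR = -13920/7373
mR = 1·sL + 1/2·sR = 9880/7373

80/101 80/73 -13920/7373 9880/7373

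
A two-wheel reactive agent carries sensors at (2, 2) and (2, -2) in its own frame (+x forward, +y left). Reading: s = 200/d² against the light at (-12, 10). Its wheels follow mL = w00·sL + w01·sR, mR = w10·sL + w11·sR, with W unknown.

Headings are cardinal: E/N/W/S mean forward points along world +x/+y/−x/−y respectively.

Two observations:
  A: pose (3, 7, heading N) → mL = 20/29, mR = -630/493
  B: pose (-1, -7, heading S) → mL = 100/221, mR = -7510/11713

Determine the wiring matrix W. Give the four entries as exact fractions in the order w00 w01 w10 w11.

obs A: pose=(3,7,N) → sL=20/17, sR=20/29, mL=20/29, mR=-630/493
obs B: pose=(-1,-7,S) → sL=20/53, sR=100/221, mL=100/221, mR=-7510/11713
sensor matrix S = [[20/17, 20/29], [20/53, 100/221]]; det S = 1571200/5774509
solve [mL_A; mL_B] = S·[w00; w01] and [mR_A; mR_B] = S·[w10; w11]:
  w00 = 0, w01 = 1, w10 = -1/2, w11 = -1

0 1 -1/2 -1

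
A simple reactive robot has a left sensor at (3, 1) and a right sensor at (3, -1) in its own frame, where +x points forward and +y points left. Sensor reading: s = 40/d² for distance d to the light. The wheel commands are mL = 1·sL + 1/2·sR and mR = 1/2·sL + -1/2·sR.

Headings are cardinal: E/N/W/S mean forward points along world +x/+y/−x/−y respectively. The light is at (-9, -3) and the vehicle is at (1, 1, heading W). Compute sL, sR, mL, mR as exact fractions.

20/29 20/37 1030/1073 80/1073

left sensor world pos  = (-2, 0); dL² = 58
right sensor world pos = (-2, 2); dR² = 74
sL = 40/58 = 20/29
sR = 40/74 = 20/37
mL = 1·sL + 1/2·sR = 1030/1073
mR = 1/2·sL + -1/2·sR = 80/1073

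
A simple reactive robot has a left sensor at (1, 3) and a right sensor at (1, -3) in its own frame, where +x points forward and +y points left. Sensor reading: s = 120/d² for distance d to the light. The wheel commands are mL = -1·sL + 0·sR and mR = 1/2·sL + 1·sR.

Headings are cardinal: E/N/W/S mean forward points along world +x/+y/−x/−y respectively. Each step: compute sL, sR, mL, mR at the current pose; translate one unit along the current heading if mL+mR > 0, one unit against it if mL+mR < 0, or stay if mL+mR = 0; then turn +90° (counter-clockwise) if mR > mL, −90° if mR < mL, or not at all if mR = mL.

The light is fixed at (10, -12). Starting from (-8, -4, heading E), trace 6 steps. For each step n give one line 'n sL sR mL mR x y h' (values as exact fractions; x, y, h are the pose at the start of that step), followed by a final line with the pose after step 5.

n=0: pose=(-8,-4,E); sL=12/41, sR=60/157; mL=-12/41, mR=3402/6437; mL+mR=1518/6437 → advance +1; mR−mL=5286/6437 → turn +1·90°
n=1: pose=(-7,-4,N); sL=120/481, sR=120/277; mL=-120/481, mR=74340/133237; mL+mR=41100/133237 → advance +1; mR−mL=107580/133237 → turn +1·90°
n=2: pose=(-7,-3,W); sL=1/3, sR=10/39; mL=-1/3, mR=11/26; mL+mR=7/78 → advance +1; mR−mL=59/78 → turn +1·90°
n=3: pose=(-8,-3,S); sL=120/289, sR=24/101; mL=-120/289, mR=12996/29189; mL+mR=876/29189 → advance +1; mR−mL=25116/29189 → turn +1·90°
n=4: pose=(-8,-4,E); sL=12/41, sR=60/157; mL=-12/41, mR=3402/6437; mL+mR=1518/6437 → advance +1; mR−mL=5286/6437 → turn +1·90°
n=5: pose=(-7,-4,N); sL=120/481, sR=120/277; mL=-120/481, mR=74340/133237; mL+mR=41100/133237 → advance +1; mR−mL=107580/133237 → turn +1·90°

0 12/41 60/157 -12/41 3402/6437 -8 -4 E
1 120/481 120/277 -120/481 74340/133237 -7 -4 N
2 1/3 10/39 -1/3 11/26 -7 -3 W
3 120/289 24/101 -120/289 12996/29189 -8 -3 S
4 12/41 60/157 -12/41 3402/6437 -8 -4 E
5 120/481 120/277 -120/481 74340/133237 -7 -4 N
final -7 -3 W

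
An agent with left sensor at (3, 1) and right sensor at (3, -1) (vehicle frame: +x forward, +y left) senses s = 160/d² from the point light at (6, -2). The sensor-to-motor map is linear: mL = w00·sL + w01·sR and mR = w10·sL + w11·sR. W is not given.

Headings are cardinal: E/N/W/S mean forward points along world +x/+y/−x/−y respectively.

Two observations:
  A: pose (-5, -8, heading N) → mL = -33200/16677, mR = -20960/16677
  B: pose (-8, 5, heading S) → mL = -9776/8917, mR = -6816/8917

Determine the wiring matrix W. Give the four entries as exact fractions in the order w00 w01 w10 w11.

obs A: pose=(-5,-8,N) → sL=160/153, sR=160/109, mL=-33200/16677, mR=-20960/16677
obs B: pose=(-8,5,S) → sL=32/37, sR=160/241, mL=-9776/8917, mR=-6816/8917
sensor matrix S = [[160/153, 160/109], [32/37, 160/241]]; det S = -85544960/148708809
solve [mL_A; mL_B] = S·[w00; w01] and [mR_A; mR_B] = S·[w10; w11]:
  w00 = -1/2, w01 = -1, w10 = -1/2, w11 = -1/2

-1/2 -1 -1/2 -1/2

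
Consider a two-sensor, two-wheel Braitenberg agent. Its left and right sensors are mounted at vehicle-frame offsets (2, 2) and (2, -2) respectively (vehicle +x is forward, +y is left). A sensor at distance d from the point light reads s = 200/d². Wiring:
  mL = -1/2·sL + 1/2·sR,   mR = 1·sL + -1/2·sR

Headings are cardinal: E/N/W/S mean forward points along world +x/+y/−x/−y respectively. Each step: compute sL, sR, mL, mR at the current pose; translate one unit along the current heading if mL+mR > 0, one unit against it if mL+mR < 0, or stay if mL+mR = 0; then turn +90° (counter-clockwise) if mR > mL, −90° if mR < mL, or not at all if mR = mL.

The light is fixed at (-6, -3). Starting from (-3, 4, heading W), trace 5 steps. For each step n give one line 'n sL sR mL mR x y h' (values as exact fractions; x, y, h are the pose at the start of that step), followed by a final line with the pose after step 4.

n=0: pose=(-3,4,W); sL=100/13, sR=100/41; mL=-1400/533, mR=3450/533; mL+mR=50/13 → advance +1; mR−mL=4850/533 → turn +1·90°
n=1: pose=(-4,4,S); sL=200/41, sR=8; mL=64/41, mR=36/41; mL+mR=100/41 → advance +1; mR−mL=-28/41 → turn -1·90°
n=2: pose=(-4,3,W); sL=25/2, sR=25/8; mL=-75/16, mR=175/16; mL+mR=25/4 → advance +1; mR−mL=125/8 → turn +1·90°
n=3: pose=(-5,3,S); sL=8, sR=200/17; mL=32/17, mR=36/17; mL+mR=4 → advance +1; mR−mL=4/17 → turn +1·90°
n=4: pose=(-5,2,E); sL=100/29, sR=100/9; mL=1000/261, mR=-550/261; mL+mR=50/29 → advance +1; mR−mL=-1550/261 → turn -1·90°

0 100/13 100/41 -1400/533 3450/533 -3 4 W
1 200/41 8 64/41 36/41 -4 4 S
2 25/2 25/8 -75/16 175/16 -4 3 W
3 8 200/17 32/17 36/17 -5 3 S
4 100/29 100/9 1000/261 -550/261 -5 2 E
final -4 2 S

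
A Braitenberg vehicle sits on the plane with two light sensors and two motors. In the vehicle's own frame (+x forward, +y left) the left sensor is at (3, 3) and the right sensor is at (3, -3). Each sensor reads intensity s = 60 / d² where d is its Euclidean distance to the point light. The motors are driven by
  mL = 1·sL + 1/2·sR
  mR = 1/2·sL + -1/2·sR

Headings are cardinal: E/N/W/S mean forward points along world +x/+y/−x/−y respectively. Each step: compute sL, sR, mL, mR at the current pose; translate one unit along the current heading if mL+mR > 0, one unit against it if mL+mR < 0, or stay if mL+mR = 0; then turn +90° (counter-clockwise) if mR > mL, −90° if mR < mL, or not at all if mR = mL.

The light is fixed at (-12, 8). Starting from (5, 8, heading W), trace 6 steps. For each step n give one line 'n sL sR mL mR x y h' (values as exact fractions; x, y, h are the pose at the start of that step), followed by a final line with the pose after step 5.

0 12/41 12/41 18/41 0 5 8 W
1 30/89 6/37 1377/3293 288/3293 4 8 N
2 60/377 12/73 6642/27521 -72/27521 4 9 E
3 15/101 3/10 603/2020 -153/2020 5 9 S
4 12/41 12/41 18/41 0 5 8 W
5 30/89 6/37 1377/3293 288/3293 4 8 N
final 4 9 E

n=0: pose=(5,8,W); sL=12/41, sR=12/41; mL=18/41, mR=0; mL+mR=18/41 → advance +1; mR−mL=-18/41 → turn -1·90°
n=1: pose=(4,8,N); sL=30/89, sR=6/37; mL=1377/3293, mR=288/3293; mL+mR=45/89 → advance +1; mR−mL=-1089/3293 → turn -1·90°
n=2: pose=(4,9,E); sL=60/377, sR=12/73; mL=6642/27521, mR=-72/27521; mL+mR=90/377 → advance +1; mR−mL=-6714/27521 → turn -1·90°
n=3: pose=(5,9,S); sL=15/101, sR=3/10; mL=603/2020, mR=-153/2020; mL+mR=45/202 → advance +1; mR−mL=-189/505 → turn -1·90°
n=4: pose=(5,8,W); sL=12/41, sR=12/41; mL=18/41, mR=0; mL+mR=18/41 → advance +1; mR−mL=-18/41 → turn -1·90°
n=5: pose=(4,8,N); sL=30/89, sR=6/37; mL=1377/3293, mR=288/3293; mL+mR=45/89 → advance +1; mR−mL=-1089/3293 → turn -1·90°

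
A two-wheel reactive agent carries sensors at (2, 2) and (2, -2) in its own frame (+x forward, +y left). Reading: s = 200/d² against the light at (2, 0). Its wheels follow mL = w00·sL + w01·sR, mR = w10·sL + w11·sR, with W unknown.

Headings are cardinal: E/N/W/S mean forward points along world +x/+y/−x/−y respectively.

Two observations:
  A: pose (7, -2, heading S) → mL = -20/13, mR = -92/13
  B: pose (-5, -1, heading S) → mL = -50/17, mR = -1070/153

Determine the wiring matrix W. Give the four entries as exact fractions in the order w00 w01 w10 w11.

obs A: pose=(7,-2,S) → sL=40/13, sR=8, mL=-20/13, mR=-92/13
obs B: pose=(-5,-1,S) → sL=100/17, sR=20/9, mL=-50/17, mR=-1070/153
sensor matrix S = [[40/13, 8], [100/17, 20/9]]; det S = -80000/1989
solve [mL_A; mL_B] = S·[w00; w01] and [mR_A; mR_B] = S·[w10; w11]:
  w00 = -1/2, w01 = 0, w10 = -1, w11 = -1/2

-1/2 0 -1 -1/2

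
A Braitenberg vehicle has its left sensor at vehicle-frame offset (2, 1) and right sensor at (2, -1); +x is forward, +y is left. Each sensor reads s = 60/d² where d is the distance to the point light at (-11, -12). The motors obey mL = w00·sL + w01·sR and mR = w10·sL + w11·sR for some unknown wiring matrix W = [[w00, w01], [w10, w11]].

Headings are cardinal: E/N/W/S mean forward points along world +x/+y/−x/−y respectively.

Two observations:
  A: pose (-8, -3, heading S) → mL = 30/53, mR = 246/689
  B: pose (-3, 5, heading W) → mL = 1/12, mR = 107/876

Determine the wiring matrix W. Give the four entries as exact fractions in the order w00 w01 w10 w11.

obs A: pose=(-8,-3,S) → sL=12/13, sR=60/53, mL=30/53, mR=246/689
obs B: pose=(-3,5,W) → sL=15/73, sR=1/6, mL=1/12, mR=107/876
sensor matrix S = [[12/13, 60/53], [15/73, 1/6]]; det S = -3962/50297
solve [mL_A; mL_B] = S·[w00; w01] and [mR_A; mR_B] = S·[w10; w11]:
  w00 = 0, w01 = 1/2, w10 = 1, w11 = -1/2

0 1/2 1 -1/2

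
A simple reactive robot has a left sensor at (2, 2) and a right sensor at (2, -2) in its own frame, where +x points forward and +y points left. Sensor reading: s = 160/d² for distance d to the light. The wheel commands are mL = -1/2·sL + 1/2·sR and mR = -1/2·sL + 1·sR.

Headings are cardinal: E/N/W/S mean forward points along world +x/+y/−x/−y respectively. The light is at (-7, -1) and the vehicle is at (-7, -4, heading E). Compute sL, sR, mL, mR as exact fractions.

32 160/29 -384/29 -304/29

left sensor world pos  = (-5, -2); dL² = 5
right sensor world pos = (-5, -6); dR² = 29
sL = 160/5 = 32
sR = 160/29 = 160/29
mL = -1/2·sL + 1/2·sR = -384/29
mR = -1/2·sL + 1·sR = -304/29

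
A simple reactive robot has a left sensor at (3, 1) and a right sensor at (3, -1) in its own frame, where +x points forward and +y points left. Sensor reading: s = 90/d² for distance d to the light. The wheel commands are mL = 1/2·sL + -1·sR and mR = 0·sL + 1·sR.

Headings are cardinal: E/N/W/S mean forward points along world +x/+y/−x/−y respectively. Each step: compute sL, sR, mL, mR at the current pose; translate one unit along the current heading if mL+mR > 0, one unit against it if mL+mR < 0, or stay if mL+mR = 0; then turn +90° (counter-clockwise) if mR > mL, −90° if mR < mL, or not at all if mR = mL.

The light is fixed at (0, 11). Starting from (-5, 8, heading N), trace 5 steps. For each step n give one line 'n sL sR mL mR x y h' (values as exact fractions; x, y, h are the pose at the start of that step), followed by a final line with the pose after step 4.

0 5/2 45/8 -35/8 45/8 -5 8 N
1 90/73 18/13 -729/949 18/13 -5 9 W
2 9/5 45/37 -117/370 45/37 -6 9 S
3 90/13 18/5 -9/65 18/5 -6 8 E
4 5/2 45/8 -35/8 45/8 -5 8 N
final -5 9 W

n=0: pose=(-5,8,N); sL=5/2, sR=45/8; mL=-35/8, mR=45/8; mL+mR=5/4 → advance +1; mR−mL=10 → turn +1·90°
n=1: pose=(-5,9,W); sL=90/73, sR=18/13; mL=-729/949, mR=18/13; mL+mR=45/73 → advance +1; mR−mL=2043/949 → turn +1·90°
n=2: pose=(-6,9,S); sL=9/5, sR=45/37; mL=-117/370, mR=45/37; mL+mR=9/10 → advance +1; mR−mL=567/370 → turn +1·90°
n=3: pose=(-6,8,E); sL=90/13, sR=18/5; mL=-9/65, mR=18/5; mL+mR=45/13 → advance +1; mR−mL=243/65 → turn +1·90°
n=4: pose=(-5,8,N); sL=5/2, sR=45/8; mL=-35/8, mR=45/8; mL+mR=5/4 → advance +1; mR−mL=10 → turn +1·90°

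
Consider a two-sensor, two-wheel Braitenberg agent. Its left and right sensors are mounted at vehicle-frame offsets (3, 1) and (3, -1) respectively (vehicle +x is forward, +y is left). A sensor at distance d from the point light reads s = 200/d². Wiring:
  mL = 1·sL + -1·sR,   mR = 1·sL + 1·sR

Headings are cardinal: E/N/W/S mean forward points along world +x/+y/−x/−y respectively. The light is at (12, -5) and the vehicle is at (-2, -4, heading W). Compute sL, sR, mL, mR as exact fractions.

left sensor world pos  = (-5, -5); dL² = 289
right sensor world pos = (-5, -3); dR² = 293
sL = 200/289 = 200/289
sR = 200/293 = 200/293
mL = 1·sL + -1·sR = 800/84677
mR = 1·sL + 1·sR = 116400/84677

200/289 200/293 800/84677 116400/84677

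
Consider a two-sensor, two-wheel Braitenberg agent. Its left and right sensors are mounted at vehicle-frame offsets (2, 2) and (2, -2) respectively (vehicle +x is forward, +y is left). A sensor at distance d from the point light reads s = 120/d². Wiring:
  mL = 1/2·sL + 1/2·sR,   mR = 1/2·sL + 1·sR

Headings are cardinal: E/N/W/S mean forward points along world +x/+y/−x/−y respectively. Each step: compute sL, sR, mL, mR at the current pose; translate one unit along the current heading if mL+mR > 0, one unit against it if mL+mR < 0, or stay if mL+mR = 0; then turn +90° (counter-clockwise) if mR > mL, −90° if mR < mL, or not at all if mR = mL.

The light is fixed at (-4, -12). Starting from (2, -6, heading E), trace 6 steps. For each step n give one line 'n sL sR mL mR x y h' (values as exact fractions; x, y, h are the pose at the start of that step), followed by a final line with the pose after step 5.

n=0: pose=(2,-6,E); sL=15/16, sR=3/2; mL=39/32, mR=63/32; mL+mR=51/16 → advance +1; mR−mL=3/4 → turn +1·90°
n=1: pose=(3,-6,N); sL=120/89, sR=24/29; mL=2808/2581, mR=3876/2581; mL+mR=6684/2581 → advance +1; mR−mL=12/29 → turn +1·90°
n=2: pose=(3,-5,W); sL=12/5, sR=60/53; mL=468/265, mR=618/265; mL+mR=1086/265 → advance +1; mR−mL=30/53 → turn +1·90°
n=3: pose=(2,-5,S); sL=120/89, sR=120/41; mL=7800/3649, mR=13140/3649; mL+mR=20940/3649 → advance +1; mR−mL=60/41 → turn +1·90°
n=4: pose=(2,-6,E); sL=15/16, sR=3/2; mL=39/32, mR=63/32; mL+mR=51/16 → advance +1; mR−mL=3/4 → turn +1·90°
n=5: pose=(3,-6,N); sL=120/89, sR=24/29; mL=2808/2581, mR=3876/2581; mL+mR=6684/2581 → advance +1; mR−mL=12/29 → turn +1·90°

0 15/16 3/2 39/32 63/32 2 -6 E
1 120/89 24/29 2808/2581 3876/2581 3 -6 N
2 12/5 60/53 468/265 618/265 3 -5 W
3 120/89 120/41 7800/3649 13140/3649 2 -5 S
4 15/16 3/2 39/32 63/32 2 -6 E
5 120/89 24/29 2808/2581 3876/2581 3 -6 N
final 3 -5 W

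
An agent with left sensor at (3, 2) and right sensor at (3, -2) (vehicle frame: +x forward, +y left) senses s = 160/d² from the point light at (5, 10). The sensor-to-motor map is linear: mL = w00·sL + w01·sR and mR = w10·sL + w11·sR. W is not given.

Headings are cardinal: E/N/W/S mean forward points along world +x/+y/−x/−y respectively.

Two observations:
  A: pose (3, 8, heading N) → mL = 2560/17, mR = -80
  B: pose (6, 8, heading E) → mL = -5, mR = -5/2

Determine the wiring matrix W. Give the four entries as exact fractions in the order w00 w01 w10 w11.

-1 1 0 -1/2

obs A: pose=(3,8,N) → sL=160/17, sR=160, mL=2560/17, mR=-80
obs B: pose=(6,8,E) → sL=10, sR=5, mL=-5, mR=-5/2
sensor matrix S = [[160/17, 160], [10, 5]]; det S = -26400/17
solve [mL_A; mL_B] = S·[w00; w01] and [mR_A; mR_B] = S·[w10; w11]:
  w00 = -1, w01 = 1, w10 = 0, w11 = -1/2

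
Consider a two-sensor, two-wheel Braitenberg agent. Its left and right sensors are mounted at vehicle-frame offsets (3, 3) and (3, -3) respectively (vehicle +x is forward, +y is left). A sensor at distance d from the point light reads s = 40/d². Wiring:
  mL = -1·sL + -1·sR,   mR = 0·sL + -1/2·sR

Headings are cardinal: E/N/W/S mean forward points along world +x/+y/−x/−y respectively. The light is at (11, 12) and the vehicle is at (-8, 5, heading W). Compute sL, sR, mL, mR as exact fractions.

left sensor world pos  = (-11, 2); dL² = 584
right sensor world pos = (-11, 8); dR² = 500
sL = 40/584 = 5/73
sR = 40/500 = 2/25
mL = -1·sL + -1·sR = -271/1825
mR = 0·sL + -1/2·sR = -1/25

5/73 2/25 -271/1825 -1/25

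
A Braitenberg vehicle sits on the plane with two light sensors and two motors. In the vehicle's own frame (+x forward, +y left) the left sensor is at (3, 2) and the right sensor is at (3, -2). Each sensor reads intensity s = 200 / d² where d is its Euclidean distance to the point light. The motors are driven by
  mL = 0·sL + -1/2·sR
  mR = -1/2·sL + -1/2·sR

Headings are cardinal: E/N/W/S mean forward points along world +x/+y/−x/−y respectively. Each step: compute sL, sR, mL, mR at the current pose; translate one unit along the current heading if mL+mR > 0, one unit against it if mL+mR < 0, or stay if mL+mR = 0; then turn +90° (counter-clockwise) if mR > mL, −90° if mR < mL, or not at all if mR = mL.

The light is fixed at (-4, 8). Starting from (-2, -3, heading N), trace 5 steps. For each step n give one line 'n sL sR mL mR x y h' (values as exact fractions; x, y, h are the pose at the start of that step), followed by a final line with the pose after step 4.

0 25/8 5/2 -5/4 -45/16 -2 -3 N
1 8/5 200/221 -100/221 -1384/1105 -2 -4 E
2 100/117 100/113 -50/113 -11500/13221 -3 -4 S
3 200/173 40/17 -20/17 -5160/2941 -3 -3 W
4 25/8 5/2 -5/4 -45/16 -2 -3 N
final -2 -4 E

n=0: pose=(-2,-3,N); sL=25/8, sR=5/2; mL=-5/4, mR=-45/16; mL+mR=-65/16 → advance -1; mR−mL=-25/16 → turn -1·90°
n=1: pose=(-2,-4,E); sL=8/5, sR=200/221; mL=-100/221, mR=-1384/1105; mL+mR=-1884/1105 → advance -1; mR−mL=-4/5 → turn -1·90°
n=2: pose=(-3,-4,S); sL=100/117, sR=100/113; mL=-50/113, mR=-11500/13221; mL+mR=-17350/13221 → advance -1; mR−mL=-50/117 → turn -1·90°
n=3: pose=(-3,-3,W); sL=200/173, sR=40/17; mL=-20/17, mR=-5160/2941; mL+mR=-8620/2941 → advance -1; mR−mL=-100/173 → turn -1·90°
n=4: pose=(-2,-3,N); sL=25/8, sR=5/2; mL=-5/4, mR=-45/16; mL+mR=-65/16 → advance -1; mR−mL=-25/16 → turn -1·90°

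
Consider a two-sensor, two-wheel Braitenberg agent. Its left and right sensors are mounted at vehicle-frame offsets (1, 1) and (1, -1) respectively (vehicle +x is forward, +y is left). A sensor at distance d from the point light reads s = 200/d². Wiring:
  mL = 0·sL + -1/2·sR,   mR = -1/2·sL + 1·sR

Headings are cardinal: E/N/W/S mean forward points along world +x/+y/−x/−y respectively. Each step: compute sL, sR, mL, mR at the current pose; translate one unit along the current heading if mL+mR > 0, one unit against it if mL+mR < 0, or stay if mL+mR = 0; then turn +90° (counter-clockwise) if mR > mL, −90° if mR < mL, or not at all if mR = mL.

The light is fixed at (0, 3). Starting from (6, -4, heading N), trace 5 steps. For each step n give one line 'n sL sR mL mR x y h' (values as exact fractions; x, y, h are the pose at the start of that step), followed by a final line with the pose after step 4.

n=0: pose=(6,-4,N); sL=200/61, sR=40/17; mL=-20/17, mR=740/1037; mL+mR=-480/1037 → advance -1; mR−mL=1960/1037 → turn +1·90°
n=1: pose=(6,-5,W); sL=100/53, sR=100/37; mL=-50/37, mR=3450/1961; mL+mR=800/1961 → advance +1; mR−mL=6100/1961 → turn +1·90°
n=2: pose=(5,-5,S); sL=200/117, sR=200/97; mL=-100/97, mR=13700/11349; mL+mR=2000/11349 → advance +1; mR−mL=25400/11349 → turn +1·90°
n=3: pose=(5,-6,E); sL=2, sR=25/17; mL=-25/34, mR=8/17; mL+mR=-9/34 → advance -1; mR−mL=41/34 → turn +1·90°
n=4: pose=(4,-6,N); sL=200/73, sR=200/89; mL=-100/89, mR=5700/6497; mL+mR=-1600/6497 → advance -1; mR−mL=13000/6497 → turn +1·90°

0 200/61 40/17 -20/17 740/1037 6 -4 N
1 100/53 100/37 -50/37 3450/1961 6 -5 W
2 200/117 200/97 -100/97 13700/11349 5 -5 S
3 2 25/17 -25/34 8/17 5 -6 E
4 200/73 200/89 -100/89 5700/6497 4 -6 N
final 4 -7 W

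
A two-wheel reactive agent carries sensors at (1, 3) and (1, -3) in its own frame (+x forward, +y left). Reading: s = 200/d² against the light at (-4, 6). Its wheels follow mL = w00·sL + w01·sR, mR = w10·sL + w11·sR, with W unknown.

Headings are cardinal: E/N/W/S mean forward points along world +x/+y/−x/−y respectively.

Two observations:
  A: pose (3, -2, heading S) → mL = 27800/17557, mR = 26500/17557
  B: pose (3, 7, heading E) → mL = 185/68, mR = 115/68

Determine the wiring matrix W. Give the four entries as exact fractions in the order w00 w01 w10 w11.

obs A: pose=(3,-2,S) → sL=200/181, sR=200/97, mL=27800/17557, mR=26500/17557
obs B: pose=(3,7,E) → sL=5/2, sR=50/17, mL=185/68, mR=115/68
sensor matrix S = [[200/181, 200/97], [5/2, 50/17]]; det S = -568500/298469
solve [mL_A; mL_B] = S·[w00; w01] and [mR_A; mR_B] = S·[w10; w11]:
  w00 = 1/2, w01 = 1/2, w10 = -1/2, w11 = 1

1/2 1/2 -1/2 1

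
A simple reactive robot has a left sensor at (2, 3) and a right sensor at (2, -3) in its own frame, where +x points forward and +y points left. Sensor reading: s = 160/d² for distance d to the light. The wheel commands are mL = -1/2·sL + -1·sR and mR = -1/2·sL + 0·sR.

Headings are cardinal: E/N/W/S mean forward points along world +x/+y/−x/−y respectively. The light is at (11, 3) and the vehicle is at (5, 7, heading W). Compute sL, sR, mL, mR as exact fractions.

left sensor world pos  = (3, 4); dL² = 65
right sensor world pos = (3, 10); dR² = 113
sL = 160/65 = 32/13
sR = 160/113 = 160/113
mL = -1/2·sL + -1·sR = -3888/1469
mR = -1/2·sL + 0·sR = -16/13

32/13 160/113 -3888/1469 -16/13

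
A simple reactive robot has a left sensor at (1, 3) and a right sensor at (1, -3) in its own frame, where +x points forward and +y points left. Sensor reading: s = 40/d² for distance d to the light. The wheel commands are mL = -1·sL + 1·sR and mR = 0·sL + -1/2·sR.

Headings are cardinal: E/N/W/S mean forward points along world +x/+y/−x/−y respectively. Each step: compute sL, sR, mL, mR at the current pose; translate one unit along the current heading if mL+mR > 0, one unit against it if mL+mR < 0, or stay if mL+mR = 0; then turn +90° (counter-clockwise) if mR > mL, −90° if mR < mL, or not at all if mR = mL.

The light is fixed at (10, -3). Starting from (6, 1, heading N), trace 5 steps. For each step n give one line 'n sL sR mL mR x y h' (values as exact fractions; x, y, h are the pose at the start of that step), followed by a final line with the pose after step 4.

n=0: pose=(6,1,N); sL=20/37, sR=20/13; mL=480/481, mR=-10/13; mL+mR=110/481 → advance +1; mR−mL=-850/481 → turn -1·90°
n=1: pose=(6,2,E); sL=40/73, sR=40/13; mL=2400/949, mR=-20/13; mL+mR=940/949 → advance +1; mR−mL=-3860/949 → turn -1·90°
n=2: pose=(7,2,S); sL=5/2, sR=10/13; mL=-45/26, mR=-5/13; mL+mR=-55/26 → advance -1; mR−mL=35/26 → turn +1·90°
n=3: pose=(7,3,E); sL=8/17, sR=40/13; mL=576/221, mR=-20/13; mL+mR=236/221 → advance +1; mR−mL=-916/221 → turn -1·90°
n=4: pose=(8,3,S); sL=20/13, sR=4/5; mL=-48/65, mR=-2/5; mL+mR=-74/65 → advance -1; mR−mL=22/65 → turn +1·90°

0 20/37 20/13 480/481 -10/13 6 1 N
1 40/73 40/13 2400/949 -20/13 6 2 E
2 5/2 10/13 -45/26 -5/13 7 2 S
3 8/17 40/13 576/221 -20/13 7 3 E
4 20/13 4/5 -48/65 -2/5 8 3 S
final 8 4 E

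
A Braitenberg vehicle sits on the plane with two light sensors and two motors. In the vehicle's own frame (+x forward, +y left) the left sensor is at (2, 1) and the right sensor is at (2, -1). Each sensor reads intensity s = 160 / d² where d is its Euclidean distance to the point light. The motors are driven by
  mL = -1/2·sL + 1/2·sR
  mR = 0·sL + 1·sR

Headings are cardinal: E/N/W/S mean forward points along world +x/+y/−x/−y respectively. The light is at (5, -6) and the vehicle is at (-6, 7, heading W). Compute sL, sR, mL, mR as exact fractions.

left sensor world pos  = (-8, 6); dL² = 313
right sensor world pos = (-8, 8); dR² = 365
sL = 160/313 = 160/313
sR = 160/365 = 32/73
mL = -1/2·sL + 1/2·sR = -832/22849
mR = 0·sL + 1·sR = 32/73

160/313 32/73 -832/22849 32/73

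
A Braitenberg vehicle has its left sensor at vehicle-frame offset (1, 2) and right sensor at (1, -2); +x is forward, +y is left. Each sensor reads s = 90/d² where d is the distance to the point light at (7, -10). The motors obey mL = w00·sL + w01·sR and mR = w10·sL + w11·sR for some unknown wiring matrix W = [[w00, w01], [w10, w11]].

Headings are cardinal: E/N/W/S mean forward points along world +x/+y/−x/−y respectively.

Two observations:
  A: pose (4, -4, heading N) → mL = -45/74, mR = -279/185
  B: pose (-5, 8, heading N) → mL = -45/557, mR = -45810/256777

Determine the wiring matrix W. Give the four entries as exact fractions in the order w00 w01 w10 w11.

-1/2 0 -1/2 -1/2

obs A: pose=(4,-4,N) → sL=45/37, sR=9/5, mL=-45/74, mR=-279/185
obs B: pose=(-5,8,N) → sL=90/557, sR=90/461, mL=-45/557, mR=-45810/256777
sensor matrix S = [[45/37, 9/5], [90/557, 90/461]]; det S = -507384/9500749
solve [mL_A; mL_B] = S·[w00; w01] and [mR_A; mR_B] = S·[w10; w11]:
  w00 = -1/2, w01 = 0, w10 = -1/2, w11 = -1/2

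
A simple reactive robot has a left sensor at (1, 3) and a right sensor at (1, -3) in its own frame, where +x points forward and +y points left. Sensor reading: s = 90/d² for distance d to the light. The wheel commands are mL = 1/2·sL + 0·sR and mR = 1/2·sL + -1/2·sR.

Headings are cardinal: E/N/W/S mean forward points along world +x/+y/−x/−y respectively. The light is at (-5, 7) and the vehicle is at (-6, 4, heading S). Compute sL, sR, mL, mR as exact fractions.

left sensor world pos  = (-3, 3); dL² = 20
right sensor world pos = (-9, 3); dR² = 32
sL = 90/20 = 9/2
sR = 90/32 = 45/16
mL = 1/2·sL + 0·sR = 9/4
mR = 1/2·sL + -1/2·sR = 27/32

9/2 45/16 9/4 27/32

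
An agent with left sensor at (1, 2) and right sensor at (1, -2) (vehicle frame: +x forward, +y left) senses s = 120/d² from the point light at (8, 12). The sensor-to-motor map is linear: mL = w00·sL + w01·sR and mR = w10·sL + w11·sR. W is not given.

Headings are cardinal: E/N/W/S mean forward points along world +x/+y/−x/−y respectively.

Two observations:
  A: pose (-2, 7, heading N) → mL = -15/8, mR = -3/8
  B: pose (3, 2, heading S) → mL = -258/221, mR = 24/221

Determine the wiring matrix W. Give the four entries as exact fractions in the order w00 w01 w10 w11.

-1/2 -1 1/2 -1/2

obs A: pose=(-2,7,N) → sL=3/4, sR=3/2, mL=-15/8, mR=-3/8
obs B: pose=(3,2,S) → sL=12/13, sR=12/17, mL=-258/221, mR=24/221
sensor matrix S = [[3/4, 3/2], [12/13, 12/17]]; det S = -189/221
solve [mL_A; mL_B] = S·[w00; w01] and [mR_A; mR_B] = S·[w10; w11]:
  w00 = -1/2, w01 = -1, w10 = 1/2, w11 = -1/2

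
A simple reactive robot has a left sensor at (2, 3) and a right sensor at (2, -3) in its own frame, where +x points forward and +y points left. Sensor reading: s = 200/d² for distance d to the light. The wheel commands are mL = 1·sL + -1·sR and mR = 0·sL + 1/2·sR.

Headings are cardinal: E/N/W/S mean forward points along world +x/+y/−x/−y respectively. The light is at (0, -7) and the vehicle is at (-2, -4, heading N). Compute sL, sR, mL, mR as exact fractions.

left sensor world pos  = (-5, -2); dL² = 50
right sensor world pos = (1, -2); dR² = 26
sL = 200/50 = 4
sR = 200/26 = 100/13
mL = 1·sL + -1·sR = -48/13
mR = 0·sL + 1/2·sR = 50/13

4 100/13 -48/13 50/13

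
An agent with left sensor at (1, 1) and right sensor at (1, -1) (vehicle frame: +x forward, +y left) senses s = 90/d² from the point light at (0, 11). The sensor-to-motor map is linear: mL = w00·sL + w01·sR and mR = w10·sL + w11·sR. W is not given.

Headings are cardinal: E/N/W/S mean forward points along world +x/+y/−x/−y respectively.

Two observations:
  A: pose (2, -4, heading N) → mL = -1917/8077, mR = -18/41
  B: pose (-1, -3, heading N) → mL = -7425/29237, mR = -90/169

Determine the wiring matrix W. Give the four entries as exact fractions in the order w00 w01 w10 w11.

obs A: pose=(2,-4,N) → sL=90/197, sR=18/41, mL=-1917/8077, mR=-18/41
obs B: pose=(-1,-3,N) → sL=90/173, sR=90/169, mL=-7425/29237, mR=-90/169
sensor matrix S = [[90/197, 18/41], [90/173, 90/169]]; det S = 3518640/236147249
solve [mL_A; mL_B] = S·[w00; w01] and [mR_A; mR_B] = S·[w10; w11]:
  w00 = -1, w01 = 1/2, w10 = 0, w11 = -1

-1 1/2 0 -1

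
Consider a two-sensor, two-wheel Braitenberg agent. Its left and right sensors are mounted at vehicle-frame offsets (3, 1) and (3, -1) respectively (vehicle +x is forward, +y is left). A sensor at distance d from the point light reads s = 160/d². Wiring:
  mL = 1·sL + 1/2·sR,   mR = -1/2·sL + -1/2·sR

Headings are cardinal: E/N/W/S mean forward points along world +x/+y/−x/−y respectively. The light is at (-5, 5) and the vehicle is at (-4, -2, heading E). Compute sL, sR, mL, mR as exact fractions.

left sensor world pos  = (-1, -1); dL² = 52
right sensor world pos = (-1, -3); dR² = 80
sL = 160/52 = 40/13
sR = 160/80 = 2
mL = 1·sL + 1/2·sR = 53/13
mR = -1/2·sL + -1/2·sR = -33/13

40/13 2 53/13 -33/13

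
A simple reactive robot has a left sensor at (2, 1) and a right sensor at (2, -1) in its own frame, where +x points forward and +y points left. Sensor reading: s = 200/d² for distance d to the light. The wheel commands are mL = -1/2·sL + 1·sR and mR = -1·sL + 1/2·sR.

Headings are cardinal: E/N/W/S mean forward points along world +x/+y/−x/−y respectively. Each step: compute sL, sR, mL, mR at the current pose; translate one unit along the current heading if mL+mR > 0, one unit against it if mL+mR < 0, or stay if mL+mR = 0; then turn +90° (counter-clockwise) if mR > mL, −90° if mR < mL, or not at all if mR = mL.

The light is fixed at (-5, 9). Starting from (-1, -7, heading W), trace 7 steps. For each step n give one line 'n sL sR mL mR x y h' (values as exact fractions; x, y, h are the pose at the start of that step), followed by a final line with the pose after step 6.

0 200/293 200/229 35700/67097 -16500/67097 -1 -7 W
1 1 50/53 47/106 -28/53 -2 -7 N
2 200/281 200/349 21300/98069 -41700/98069 -2 -8 E
3 20/37 100/181 1890/6697 -1770/6697 -3 -8 S
4 200/361 200/289 43300/104329 -21700/104329 -3 -9 W
5 25/32 10/13 315/832 -165/416 -4 -9 N
6 200/333 200/409 25700/136197 -48500/136197 -4 -10 E
final -5 -10 S

n=0: pose=(-1,-7,W); sL=200/293, sR=200/229; mL=35700/67097, mR=-16500/67097; mL+mR=19200/67097 → advance +1; mR−mL=-52200/67097 → turn -1·90°
n=1: pose=(-2,-7,N); sL=1, sR=50/53; mL=47/106, mR=-28/53; mL+mR=-9/106 → advance -1; mR−mL=-103/106 → turn -1·90°
n=2: pose=(-2,-8,E); sL=200/281, sR=200/349; mL=21300/98069, mR=-41700/98069; mL+mR=-20400/98069 → advance -1; mR−mL=-63000/98069 → turn -1·90°
n=3: pose=(-3,-8,S); sL=20/37, sR=100/181; mL=1890/6697, mR=-1770/6697; mL+mR=120/6697 → advance +1; mR−mL=-3660/6697 → turn -1·90°
n=4: pose=(-3,-9,W); sL=200/361, sR=200/289; mL=43300/104329, mR=-21700/104329; mL+mR=21600/104329 → advance +1; mR−mL=-65000/104329 → turn -1·90°
n=5: pose=(-4,-9,N); sL=25/32, sR=10/13; mL=315/832, mR=-165/416; mL+mR=-15/832 → advance -1; mR−mL=-645/832 → turn -1·90°
n=6: pose=(-4,-10,E); sL=200/333, sR=200/409; mL=25700/136197, mR=-48500/136197; mL+mR=-7600/45399 → advance -1; mR−mL=-74200/136197 → turn -1·90°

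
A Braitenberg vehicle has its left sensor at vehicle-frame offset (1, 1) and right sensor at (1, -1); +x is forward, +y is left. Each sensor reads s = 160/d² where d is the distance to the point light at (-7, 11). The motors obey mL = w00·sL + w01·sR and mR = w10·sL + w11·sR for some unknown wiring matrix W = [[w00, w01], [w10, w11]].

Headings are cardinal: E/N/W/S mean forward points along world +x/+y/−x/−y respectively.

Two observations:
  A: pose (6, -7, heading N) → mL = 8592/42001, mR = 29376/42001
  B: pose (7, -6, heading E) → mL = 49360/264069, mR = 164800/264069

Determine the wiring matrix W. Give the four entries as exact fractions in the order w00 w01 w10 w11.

1 -1/2 1 1

obs A: pose=(6,-7,N) → sL=160/433, sR=32/97, mL=8592/42001, mR=29376/42001
obs B: pose=(7,-6,E) → sL=160/481, sR=160/549, mL=49360/264069, mR=164800/264069
sensor matrix S = [[160/433, 32/97], [160/481, 160/549]]; det S = -22691840/11091162069
solve [mL_A; mL_B] = S·[w00; w01] and [mR_A; mR_B] = S·[w10; w11]:
  w00 = 1, w01 = -1/2, w10 = 1, w11 = 1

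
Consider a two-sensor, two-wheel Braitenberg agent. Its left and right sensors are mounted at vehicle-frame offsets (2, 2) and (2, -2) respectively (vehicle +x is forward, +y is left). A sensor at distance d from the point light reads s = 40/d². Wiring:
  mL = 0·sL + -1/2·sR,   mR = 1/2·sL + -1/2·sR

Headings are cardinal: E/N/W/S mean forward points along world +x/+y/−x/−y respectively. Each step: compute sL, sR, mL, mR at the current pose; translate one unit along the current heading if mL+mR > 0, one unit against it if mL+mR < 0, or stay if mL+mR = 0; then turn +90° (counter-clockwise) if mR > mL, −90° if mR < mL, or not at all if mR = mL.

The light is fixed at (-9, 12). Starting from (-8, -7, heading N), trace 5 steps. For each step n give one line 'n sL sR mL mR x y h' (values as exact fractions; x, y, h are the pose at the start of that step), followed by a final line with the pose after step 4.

0 4/29 20/149 -10/149 8/4321 -8 -7 N
1 8/97 8/65 -4/65 -128/6305 -8 -8 W
2 2/25 10/121 -5/121 -4/3025 -7 -8 S
3 8/61 40/457 -20/457 608/27877 -7 -7 E
4 4/29 20/149 -10/149 8/4321 -8 -7 N
final -8 -8 W

n=0: pose=(-8,-7,N); sL=4/29, sR=20/149; mL=-10/149, mR=8/4321; mL+mR=-282/4321 → advance -1; mR−mL=2/29 → turn +1·90°
n=1: pose=(-8,-8,W); sL=8/97, sR=8/65; mL=-4/65, mR=-128/6305; mL+mR=-516/6305 → advance -1; mR−mL=4/97 → turn +1·90°
n=2: pose=(-7,-8,S); sL=2/25, sR=10/121; mL=-5/121, mR=-4/3025; mL+mR=-129/3025 → advance -1; mR−mL=1/25 → turn +1·90°
n=3: pose=(-7,-7,E); sL=8/61, sR=40/457; mL=-20/457, mR=608/27877; mL+mR=-612/27877 → advance -1; mR−mL=4/61 → turn +1·90°
n=4: pose=(-8,-7,N); sL=4/29, sR=20/149; mL=-10/149, mR=8/4321; mL+mR=-282/4321 → advance -1; mR−mL=2/29 → turn +1·90°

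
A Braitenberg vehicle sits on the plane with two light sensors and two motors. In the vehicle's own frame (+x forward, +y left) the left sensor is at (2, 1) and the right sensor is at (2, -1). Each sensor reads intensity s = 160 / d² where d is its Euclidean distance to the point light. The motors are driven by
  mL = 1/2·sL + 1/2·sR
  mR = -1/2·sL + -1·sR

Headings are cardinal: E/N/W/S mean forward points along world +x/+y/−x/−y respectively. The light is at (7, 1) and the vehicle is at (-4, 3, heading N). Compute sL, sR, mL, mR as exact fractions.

1 40/29 69/58 -109/58

left sensor world pos  = (-5, 5); dL² = 160
right sensor world pos = (-3, 5); dR² = 116
sL = 160/160 = 1
sR = 160/116 = 40/29
mL = 1/2·sL + 1/2·sR = 69/58
mR = -1/2·sL + -1·sR = -109/58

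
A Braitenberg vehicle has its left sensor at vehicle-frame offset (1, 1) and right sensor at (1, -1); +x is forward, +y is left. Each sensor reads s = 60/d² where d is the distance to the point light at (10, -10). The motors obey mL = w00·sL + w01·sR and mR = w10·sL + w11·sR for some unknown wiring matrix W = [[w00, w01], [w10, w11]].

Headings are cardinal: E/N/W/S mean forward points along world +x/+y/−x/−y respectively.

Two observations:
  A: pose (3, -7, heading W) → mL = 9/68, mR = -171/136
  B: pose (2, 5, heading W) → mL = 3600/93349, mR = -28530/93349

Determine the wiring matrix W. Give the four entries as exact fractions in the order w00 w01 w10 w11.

obs A: pose=(3,-7,W) → sL=15/17, sR=3/4, mL=9/68, mR=-171/136
obs B: pose=(2,5,W) → sL=60/277, sR=60/337, mL=3600/93349, mR=-28530/93349
sensor matrix S = [[15/17, 3/4], [60/277, 60/337]]; det S = -8505/1586933
solve [mL_A; mL_B] = S·[w00; w01] and [mR_A; mR_B] = S·[w10; w11]:
  w00 = 1, w01 = -1, w10 = -1, w11 = -1/2

1 -1 -1 -1/2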